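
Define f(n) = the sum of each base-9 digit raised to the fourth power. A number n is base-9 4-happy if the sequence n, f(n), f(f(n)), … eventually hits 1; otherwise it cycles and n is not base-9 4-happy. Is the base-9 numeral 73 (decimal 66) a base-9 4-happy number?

not base-9 4-happy

66 = (7,3)_9 → 7⁴ + 3⁴ = 2401 + 81 = 2482
2482 = (3,3,5,7)_9 → 3⁴ + 3⁴ + 5⁴ + 7⁴ = 81 + 81 + 625 + 2401 = 3188
3188 = (4,3,3,2)_9 → 4⁴ + 3⁴ + 3⁴ + 2⁴ = 256 + 81 + 81 + 16 = 434
434 = (5,3,2)_9 → 5⁴ + 3⁴ + 2⁴ = 625 + 81 + 16 = 722
722 = (8,8,2)_9 → 8⁴ + 8⁴ + 2⁴ = 4096 + 4096 + 16 = 8208
8208 = (1,2,2,3,0)_9 → 1⁴ + 2⁴ + 2⁴ + 3⁴ + 0⁴ = 1 + 16 + 16 + 81 + 0 = 114
114 = (1,3,6)_9 → 1⁴ + 3⁴ + 6⁴ = 1 + 81 + 1296 = 1378
1378 = (1,8,0,1)_9 → 1⁴ + 8⁴ + 0⁴ + 1⁴ = 1 + 4096 + 0 + 1 = 4098
4098 = (5,5,5,3)_9 → 5⁴ + 5⁴ + 5⁴ + 3⁴ = 625 + 625 + 625 + 81 = 1956
1956 = (2,6,1,3)_9 → 2⁴ + 6⁴ + 1⁴ + 3⁴ = 16 + 1296 + 1 + 81 = 1394
1394 = (1,8,1,8)_9 → 1⁴ + 8⁴ + 1⁴ + 8⁴ = 1 + 4096 + 1 + 4096 = 8194
8194 = (1,2,2,1,4)_9 → 1⁴ + 2⁴ + 2⁴ + 1⁴ + 4⁴ = 1 + 16 + 16 + 1 + 256 = 290
290 = (3,5,2)_9 → 3⁴ + 5⁴ + 2⁴ = 81 + 625 + 16 = 722  — 722 already seen; the sequence cycles without reaching 1.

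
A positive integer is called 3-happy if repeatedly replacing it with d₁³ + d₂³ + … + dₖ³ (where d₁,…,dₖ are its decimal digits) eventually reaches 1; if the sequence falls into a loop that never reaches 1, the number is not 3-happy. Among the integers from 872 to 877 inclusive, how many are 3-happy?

1

872: 872 → 863 → 755 → 593 → 881 → 1025 → 134 → 92 → 737 → 713 → 371 → 371  (repeats 371)
873: 873 → 882 → 1032 → 36 → 243 → 99 → 1458 → 702 → 351 → 153 → 153  (repeats 153)
874: 874 → 919 → 1459 → 919  (repeats 919)
875: 875 → 980 → 1241 → 74 → 407 → 407  (repeats 407)
876: 876 → 1071 → 345 → 216 → 225 → 141 → 66 → 432 → 99 → 1458 → 702 → 351 → 153 → 153  (repeats 153)
877: 877 → 1198 → 1243 → 100 → 1  (reaches 1)
3-happy: 877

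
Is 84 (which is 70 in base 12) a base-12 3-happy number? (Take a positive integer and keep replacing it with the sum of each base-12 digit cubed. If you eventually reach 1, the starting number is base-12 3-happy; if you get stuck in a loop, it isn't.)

84 = (7,0)_12 → 343
343 = (2,4,7)_12 → 415
415 = (2,10,7)_12 → 1351
1351 = (9,4,7)_12 → 1136
1136 = (7,10,8)_12 → 1855
1855 = (1,0,10,7)_12 → 1344
1344 = (9,4,0)_12 → 793
793 = (5,6,1)_12 → 342
342 = (2,4,6)_12 → 288
288 = (2,0,0)_12 → 8
8 = (8)_12 → 512
512 = (3,6,8)_12 → 755
755 = (5,2,11)_12 → 1464
1464 = (10,2,0)_12 → 1008
1008 = (7,0,0)_12 → 343  — 343 already seen; the sequence cycles without reaching 1.

not base-12 3-happy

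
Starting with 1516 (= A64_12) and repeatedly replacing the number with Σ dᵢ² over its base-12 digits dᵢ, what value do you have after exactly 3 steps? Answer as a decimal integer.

50

1516 = (10,6,4)_12 → 152
152 = (1,0,8)_12 → 65
65 = (5,5)_12 → 50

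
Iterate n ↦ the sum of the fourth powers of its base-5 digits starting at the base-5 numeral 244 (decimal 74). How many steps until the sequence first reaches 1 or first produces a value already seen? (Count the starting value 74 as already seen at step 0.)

74 = (2,4,4)_5 → 2⁴ + 4⁴ + 4⁴ = 528
528 = (4,1,0,3)_5 → 4⁴ + 1⁴ + 0⁴ + 3⁴ = 338
338 = (2,3,2,3)_5 → 2⁴ + 3⁴ + 2⁴ + 3⁴ = 194
194 = (1,2,3,4)_5 → 1⁴ + 2⁴ + 3⁴ + 4⁴ = 354
354 = (2,4,0,4)_5 → 2⁴ + 4⁴ + 0⁴ + 4⁴ = 528  — 528 repeats.
That took 5 steps.

5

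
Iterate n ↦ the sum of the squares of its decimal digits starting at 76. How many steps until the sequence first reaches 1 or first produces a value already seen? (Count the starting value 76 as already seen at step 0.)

10

76 → 7² + 6² = 85
85 → 8² + 5² = 89
89 → 8² + 9² = 145
145 → 1² + 4² + 5² = 42
42 → 4² + 2² = 20
20 → 2² + 0² = 4
4 → 4² = 16
16 → 1² + 6² = 37
37 → 3² + 7² = 58
58 → 5² + 8² = 89  — 89 repeats.
That took 10 steps.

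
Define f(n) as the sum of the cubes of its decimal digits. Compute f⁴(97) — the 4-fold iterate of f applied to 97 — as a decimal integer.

217

97 → 9³ + 7³ = 1072
1072 → 1³ + 0³ + 7³ + 2³ = 352
352 → 3³ + 5³ + 2³ = 160
160 → 1³ + 6³ + 0³ = 217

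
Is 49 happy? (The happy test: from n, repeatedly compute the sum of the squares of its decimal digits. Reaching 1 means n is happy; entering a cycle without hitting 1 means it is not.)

49 → 4² + 9² = 97
97 → 9² + 7² = 130
130 → 1² + 3² + 0² = 10
10 → 1² + 0² = 1  — reached 1.

happy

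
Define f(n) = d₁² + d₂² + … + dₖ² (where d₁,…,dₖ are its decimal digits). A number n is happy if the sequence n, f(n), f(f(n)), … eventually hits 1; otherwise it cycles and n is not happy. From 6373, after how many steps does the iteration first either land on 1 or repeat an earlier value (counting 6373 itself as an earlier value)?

3

6373 → 6² + 3² + 7² + 3² = 36 + 9 + 49 + 9 = 103
103 → 1² + 0² + 3² = 1 + 0 + 9 = 10
10 → 1² + 0² = 1 + 0 = 1  — reached 1.
That took 3 steps.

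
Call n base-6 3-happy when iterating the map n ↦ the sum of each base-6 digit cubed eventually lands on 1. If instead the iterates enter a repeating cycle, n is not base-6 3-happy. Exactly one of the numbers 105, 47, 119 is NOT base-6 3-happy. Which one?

105

105: 105 → 160 → 136 → 155 → 190 → 190  — repeats 190 (not base-6 3-happy)
47: 47 → 127 → 55 → 29 → 189 → 153 → 92 → 43 → 3 → 27 → 91 → 36 → 1  — reaches 1 (base-6 3-happy)
119: 119 → 153 → 92 → 43 → 3 → 27 → 91 → 36 → 1  — reaches 1 (base-6 3-happy)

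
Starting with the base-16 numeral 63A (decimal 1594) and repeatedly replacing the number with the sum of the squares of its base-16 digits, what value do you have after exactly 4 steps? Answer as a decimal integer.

1594 = (6,3,10)_16 → 145
145 = (9,1)_16 → 82
82 = (5,2)_16 → 29
29 = (1,13)_16 → 170

170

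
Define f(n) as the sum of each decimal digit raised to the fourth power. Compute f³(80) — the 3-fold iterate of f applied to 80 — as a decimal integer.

4179

80 → 4096
4096 → 8113
8113 → 4179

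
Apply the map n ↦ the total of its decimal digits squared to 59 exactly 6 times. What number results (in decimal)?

42

59 → 5² + 9² = 25 + 81 = 106
106 → 1² + 0² + 6² = 1 + 0 + 36 = 37
37 → 3² + 7² = 9 + 49 = 58
58 → 5² + 8² = 25 + 64 = 89
89 → 8² + 9² = 64 + 81 = 145
145 → 1² + 4² + 5² = 1 + 16 + 25 = 42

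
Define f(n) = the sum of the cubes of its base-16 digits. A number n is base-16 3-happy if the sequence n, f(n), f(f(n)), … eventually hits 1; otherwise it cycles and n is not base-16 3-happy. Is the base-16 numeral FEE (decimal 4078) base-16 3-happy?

4078 = (15,14,14)_16 → 15³ + 14³ + 14³ = 8863
8863 = (2,2,9,15)_16 → 2³ + 2³ + 9³ + 15³ = 4120
4120 = (1,0,1,8)_16 → 1³ + 0³ + 1³ + 8³ = 514
514 = (2,0,2)_16 → 2³ + 0³ + 2³ = 16
16 = (1,0)_16 → 1³ + 0³ = 1  — reached 1.

base-16 3-happy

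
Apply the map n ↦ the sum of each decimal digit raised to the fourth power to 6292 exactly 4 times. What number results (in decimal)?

6292 → 7889
7889 → 17154
17154 → 3284
3284 → 4449

4449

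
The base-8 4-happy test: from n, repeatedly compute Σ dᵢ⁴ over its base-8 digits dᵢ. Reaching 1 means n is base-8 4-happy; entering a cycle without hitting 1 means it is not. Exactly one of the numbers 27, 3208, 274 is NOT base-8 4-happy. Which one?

27: 27 → 162 → 288 → 512 → 1  — reaches 1 (base-8 4-happy)
3208: 3208 → 1313 → 529 → 18 → 32 → 256 → 256  — repeats 256 (not base-8 4-happy)
274: 274 → 288 → 512 → 1  — reaches 1 (base-8 4-happy)

3208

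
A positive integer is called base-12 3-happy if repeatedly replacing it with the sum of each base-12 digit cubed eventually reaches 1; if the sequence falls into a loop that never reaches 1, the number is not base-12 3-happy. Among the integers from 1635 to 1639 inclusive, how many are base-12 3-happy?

1635: 1635 → 1422 → 1945 → 219 → 244 → 577 → 65 → 250 → 1513 → 1217 → 762 → 368 → 736 → 190 → 1028 → 856 → 1520 → 1728 → 1  (reaches 1)
1636: 1636 → 1459 → 1344 → 793 → 342 → 288 → 8 → 512 → 755 → 1464 → 1008 → 343 → 415 → 1351 → 1136 → 1855 → 1344  (repeats 1344)
1637: 1637 → 1520 → 1728 → 1  (reaches 1)
1638: 1638 → 1611 → 1366 → 1854 → 1217 → 762 → 368 → 736 → 190 → 1028 → 856 → 1520 → 1728 → 1  (reaches 1)
1639: 1639 → 1738 → 1001 → 1672 → 1738  (repeats 1738)
base-12 3-happy: 1635, 1637, 1638

3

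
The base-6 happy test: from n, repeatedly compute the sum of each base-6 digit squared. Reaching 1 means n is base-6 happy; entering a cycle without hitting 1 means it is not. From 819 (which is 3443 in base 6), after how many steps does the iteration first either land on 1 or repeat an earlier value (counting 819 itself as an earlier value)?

12

819 = (3,4,4,3)_6 → 50
50 = (1,2,2)_6 → 9
9 = (1,3)_6 → 10
10 = (1,4)_6 → 17
17 = (2,5)_6 → 29
29 = (4,5)_6 → 41
41 = (1,0,5)_6 → 26
26 = (4,2)_6 → 20
20 = (3,2)_6 → 13
13 = (2,1)_6 → 5
5 = (5)_6 → 25
25 = (4,1)_6 → 17  — 17 repeats.
That took 12 steps.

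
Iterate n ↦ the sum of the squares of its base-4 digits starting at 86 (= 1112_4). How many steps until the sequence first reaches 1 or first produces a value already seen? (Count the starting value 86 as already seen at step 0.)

86 = (1,1,1,2)_4 → 7
7 = (1,3)_4 → 10
10 = (2,2)_4 → 8
8 = (2,0)_4 → 4
4 = (1,0)_4 → 1  — reached 1.
That took 5 steps.

5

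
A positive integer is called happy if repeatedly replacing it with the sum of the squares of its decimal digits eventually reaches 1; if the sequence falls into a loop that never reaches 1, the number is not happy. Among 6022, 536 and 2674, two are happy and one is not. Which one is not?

2674

6022: 6022 → 44 → 32 → 13 → 10 → 1  — reaches 1 (happy)
536: 536 → 70 → 49 → 97 → 130 → 10 → 1  — reaches 1 (happy)
2674: 2674 → 105 → 26 → 40 → 16 → 37 → 58 → 89 → 145 → 42 → 20 → 4 → 16  — repeats 16 (not happy)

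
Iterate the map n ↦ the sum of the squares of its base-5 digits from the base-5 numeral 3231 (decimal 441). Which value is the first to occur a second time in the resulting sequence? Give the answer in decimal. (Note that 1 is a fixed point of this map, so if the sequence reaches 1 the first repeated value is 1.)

1

441 = (3,2,3,1)_5 → 3² + 2² + 3² + 1² = 9 + 4 + 9 + 1 = 23
23 = (4,3)_5 → 4² + 3² = 16 + 9 = 25
25 = (1,0,0)_5 → 1² + 0² + 0² = 1 + 0 + 0 = 1  — reached the fixed point 1.
1 → 1, so 1 is the first repeated value.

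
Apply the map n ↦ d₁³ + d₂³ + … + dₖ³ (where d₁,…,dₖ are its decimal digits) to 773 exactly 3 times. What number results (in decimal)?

773 → 7³ + 7³ + 3³ = 343 + 343 + 27 = 713
713 → 7³ + 1³ + 3³ = 343 + 1 + 27 = 371
371 → 3³ + 7³ + 1³ = 27 + 343 + 1 = 371

371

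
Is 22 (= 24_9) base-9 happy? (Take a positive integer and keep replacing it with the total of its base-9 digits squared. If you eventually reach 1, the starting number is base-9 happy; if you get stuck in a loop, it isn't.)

22 = (2,4)_9 → 2² + 4² = 20
20 = (2,2)_9 → 2² + 2² = 8
8 = (8)_9 → 8² = 64
64 = (7,1)_9 → 7² + 1² = 50
50 = (5,5)_9 → 5² + 5² = 50  — 50 already seen; the sequence cycles without reaching 1.

not base-9 happy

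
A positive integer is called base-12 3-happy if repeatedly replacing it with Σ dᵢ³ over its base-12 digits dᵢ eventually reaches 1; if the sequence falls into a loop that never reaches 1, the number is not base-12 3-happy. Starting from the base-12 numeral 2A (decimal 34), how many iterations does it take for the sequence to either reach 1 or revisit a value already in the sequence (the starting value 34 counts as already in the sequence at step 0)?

15

34 = (2,10)_12 → 2³ + 10³ = 1008
1008 = (7,0,0)_12 → 7³ + 0³ + 0³ = 343
343 = (2,4,7)_12 → 2³ + 4³ + 7³ = 415
415 = (2,10,7)_12 → 2³ + 10³ + 7³ = 1351
1351 = (9,4,7)_12 → 9³ + 4³ + 7³ = 1136
1136 = (7,10,8)_12 → 7³ + 10³ + 8³ = 1855
1855 = (1,0,10,7)_12 → 1³ + 0³ + 10³ + 7³ = 1344
1344 = (9,4,0)_12 → 9³ + 4³ + 0³ = 793
793 = (5,6,1)_12 → 5³ + 6³ + 1³ = 342
342 = (2,4,6)_12 → 2³ + 4³ + 6³ = 288
288 = (2,0,0)_12 → 2³ + 0³ + 0³ = 8
8 = (8)_12 → 8³ = 512
512 = (3,6,8)_12 → 3³ + 6³ + 8³ = 755
755 = (5,2,11)_12 → 5³ + 2³ + 11³ = 1464
1464 = (10,2,0)_12 → 10³ + 2³ + 0³ = 1008  — 1008 repeats.
That took 15 steps.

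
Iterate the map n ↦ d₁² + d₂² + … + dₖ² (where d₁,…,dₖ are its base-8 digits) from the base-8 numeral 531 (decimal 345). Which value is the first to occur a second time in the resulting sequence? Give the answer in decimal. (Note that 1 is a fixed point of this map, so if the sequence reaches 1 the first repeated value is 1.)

25

345 = (5,3,1)_8 → 5² + 3² + 1² = 25 + 9 + 1 = 35
35 = (4,3)_8 → 4² + 3² = 16 + 9 = 25
25 = (3,1)_8 → 3² + 1² = 9 + 1 = 10
10 = (1,2)_8 → 1² + 2² = 1 + 4 = 5
5 = (5)_8 → 5² = 25  — 25 already appeared earlier.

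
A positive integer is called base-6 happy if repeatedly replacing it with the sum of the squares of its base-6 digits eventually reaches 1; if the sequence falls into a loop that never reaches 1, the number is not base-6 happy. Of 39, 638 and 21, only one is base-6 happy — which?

39: 39 → 10 → 17 → 29 → 41 → 26 → 20 → 13 → 5 → 25 → 17  — repeats 17 (not base-6 happy)
638: 638 → 49 → 6 → 1  — reaches 1 (base-6 happy)
21: 21 → 18 → 9 → 10 → 17 → 29 → 41 → 26 → 20 → 13 → 5 → 25 → 17  — repeats 17 (not base-6 happy)

638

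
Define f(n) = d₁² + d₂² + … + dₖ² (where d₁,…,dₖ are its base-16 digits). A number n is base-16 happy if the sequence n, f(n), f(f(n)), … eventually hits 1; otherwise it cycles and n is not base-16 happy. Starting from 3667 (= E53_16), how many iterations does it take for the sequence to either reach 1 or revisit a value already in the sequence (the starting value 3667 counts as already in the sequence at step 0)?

8

3667 = (14,5,3)_16 → 14² + 5² + 3² = 196 + 25 + 9 = 230
230 = (14,6)_16 → 14² + 6² = 196 + 36 = 232
232 = (14,8)_16 → 14² + 8² = 196 + 64 = 260
260 = (1,0,4)_16 → 1² + 0² + 4² = 1 + 0 + 16 = 17
17 = (1,1)_16 → 1² + 1² = 1 + 1 = 2
2 = (2)_16 → 2² = 4
4 = (4)_16 → 4² = 16
16 = (1,0)_16 → 1² + 0² = 1 + 0 = 1  — reached 1.
That took 8 steps.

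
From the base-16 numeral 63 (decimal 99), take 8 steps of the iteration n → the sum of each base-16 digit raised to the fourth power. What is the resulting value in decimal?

4128

99 = (6,3)_16 → 6⁴ + 3⁴ = 1377
1377 = (5,6,1)_16 → 5⁴ + 6⁴ + 1⁴ = 1922
1922 = (7,8,2)_16 → 7⁴ + 8⁴ + 2⁴ = 6513
6513 = (1,9,7,1)_16 → 1⁴ + 9⁴ + 7⁴ + 1⁴ = 8964
8964 = (2,3,0,4)_16 → 2⁴ + 3⁴ + 0⁴ + 4⁴ = 353
353 = (1,6,1)_16 → 1⁴ + 6⁴ + 1⁴ = 1298
1298 = (5,1,2)_16 → 5⁴ + 1⁴ + 2⁴ = 642
642 = (2,8,2)_16 → 2⁴ + 8⁴ + 2⁴ = 4128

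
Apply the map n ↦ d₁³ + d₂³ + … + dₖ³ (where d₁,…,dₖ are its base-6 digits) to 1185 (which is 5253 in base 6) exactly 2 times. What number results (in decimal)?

154

1185 = (5,2,5,3)_6 → 5³ + 2³ + 5³ + 3³ = 285
285 = (1,1,5,3)_6 → 1³ + 1³ + 5³ + 3³ = 154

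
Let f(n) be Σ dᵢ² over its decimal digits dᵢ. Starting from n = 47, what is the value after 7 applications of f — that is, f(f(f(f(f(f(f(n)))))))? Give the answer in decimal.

47 → 4² + 7² = 65
65 → 6² + 5² = 61
61 → 6² + 1² = 37
37 → 3² + 7² = 58
58 → 5² + 8² = 89
89 → 8² + 9² = 145
145 → 1² + 4² + 5² = 42

42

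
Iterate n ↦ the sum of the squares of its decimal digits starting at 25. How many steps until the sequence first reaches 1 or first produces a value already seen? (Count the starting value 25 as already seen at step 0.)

25 → 2² + 5² = 4 + 25 = 29
29 → 2² + 9² = 4 + 81 = 85
85 → 8² + 5² = 64 + 25 = 89
89 → 8² + 9² = 64 + 81 = 145
145 → 1² + 4² + 5² = 1 + 16 + 25 = 42
42 → 4² + 2² = 16 + 4 = 20
20 → 2² + 0² = 4 + 0 = 4
4 → 4² = 16
16 → 1² + 6² = 1 + 36 = 37
37 → 3² + 7² = 9 + 49 = 58
58 → 5² + 8² = 25 + 64 = 89  — 89 repeats.
That took 11 steps.

11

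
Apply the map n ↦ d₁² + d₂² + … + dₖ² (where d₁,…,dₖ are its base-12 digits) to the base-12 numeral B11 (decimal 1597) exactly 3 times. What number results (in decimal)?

82

1597 = (11,1,1)_12 → 11² + 1² + 1² = 121 + 1 + 1 = 123
123 = (10,3)_12 → 10² + 3² = 100 + 9 = 109
109 = (9,1)_12 → 9² + 1² = 81 + 1 = 82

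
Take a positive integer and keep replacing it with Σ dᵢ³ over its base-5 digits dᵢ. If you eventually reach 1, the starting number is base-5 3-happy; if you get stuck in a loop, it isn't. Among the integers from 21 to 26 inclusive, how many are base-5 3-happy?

21: 21 → 65 → 35 → 9 → 65  — not base-5 3-happy
22: 22 → 72 → 80 → 28 → 28  — not base-5 3-happy
23: 23 → 91 → 55 → 9 → 65 → 35 → 9  — not base-5 3-happy
24: 24 → 128 → 28 → 28  — not base-5 3-happy
25: 25 → 1  — base-5 3-happy
26: 26 → 2 → 8 → 28 → 28  — not base-5 3-happy
base-5 3-happy: 25

1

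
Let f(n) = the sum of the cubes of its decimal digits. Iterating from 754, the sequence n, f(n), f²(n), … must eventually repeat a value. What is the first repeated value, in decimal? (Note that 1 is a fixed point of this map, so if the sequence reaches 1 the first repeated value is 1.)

754 → 532
532 → 160
160 → 217
217 → 352
352 → 160  — 160 already appeared earlier.

160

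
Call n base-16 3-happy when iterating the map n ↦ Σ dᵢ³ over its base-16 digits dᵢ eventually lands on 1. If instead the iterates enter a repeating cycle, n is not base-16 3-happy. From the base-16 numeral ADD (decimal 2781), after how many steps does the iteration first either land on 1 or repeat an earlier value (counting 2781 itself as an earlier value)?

15

2781 = (10,13,13)_16 → 10³ + 13³ + 13³ = 1000 + 2197 + 2197 = 5394
5394 = (1,5,1,2)_16 → 1³ + 5³ + 1³ + 2³ = 1 + 125 + 1 + 8 = 135
135 = (8,7)_16 → 8³ + 7³ = 512 + 343 = 855
855 = (3,5,7)_16 → 3³ + 5³ + 7³ = 27 + 125 + 343 = 495
495 = (1,14,15)_16 → 1³ + 14³ + 15³ = 1 + 2744 + 3375 = 6120
6120 = (1,7,14,8)_16 → 1³ + 7³ + 14³ + 8³ = 1 + 343 + 2744 + 512 = 3600
3600 = (14,1,0)_16 → 14³ + 1³ + 0³ = 2744 + 1 + 0 = 2745
2745 = (10,11,9)_16 → 10³ + 11³ + 9³ = 1000 + 1331 + 729 = 3060
3060 = (11,15,4)_16 → 11³ + 15³ + 4³ = 1331 + 3375 + 64 = 4770
4770 = (1,2,10,2)_16 → 1³ + 2³ + 10³ + 2³ = 1 + 8 + 1000 + 8 = 1017
1017 = (3,15,9)_16 → 3³ + 15³ + 9³ = 27 + 3375 + 729 = 4131
4131 = (1,0,2,3)_16 → 1³ + 0³ + 2³ + 3³ = 1 + 0 + 8 + 27 = 36
36 = (2,4)_16 → 2³ + 4³ = 8 + 64 = 72
72 = (4,8)_16 → 4³ + 8³ = 64 + 512 = 576
576 = (2,4,0)_16 → 2³ + 4³ + 0³ = 8 + 64 + 0 = 72  — 72 repeats.
That took 15 steps.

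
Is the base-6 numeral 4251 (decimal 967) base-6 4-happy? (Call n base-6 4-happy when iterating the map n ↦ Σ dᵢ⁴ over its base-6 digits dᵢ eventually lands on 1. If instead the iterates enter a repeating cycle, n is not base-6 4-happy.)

not base-6 4-happy

967 = (4,2,5,1)_6 → 898
898 = (4,0,5,4)_6 → 1137
1137 = (5,1,3,3)_6 → 788
788 = (3,3,5,2)_6 → 803
803 = (3,4,1,5)_6 → 963
963 = (4,2,4,3)_6 → 609
609 = (2,4,5,3)_6 → 978
978 = (4,3,1,0)_6 → 338
338 = (1,3,2,2)_6 → 114
114 = (3,1,0)_6 → 82
82 = (2,1,4)_6 → 273
273 = (1,1,3,3)_6 → 164
164 = (4,3,2)_6 → 353
353 = (1,3,4,5)_6 → 963  — 963 already seen; the sequence cycles without reaching 1.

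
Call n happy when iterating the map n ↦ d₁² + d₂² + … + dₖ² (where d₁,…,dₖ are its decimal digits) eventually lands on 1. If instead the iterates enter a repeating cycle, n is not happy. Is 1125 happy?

1125 → 1² + 1² + 2² + 5² = 1 + 1 + 4 + 25 = 31
31 → 3² + 1² = 9 + 1 = 10
10 → 1² + 0² = 1 + 0 = 1  — reached 1.

happy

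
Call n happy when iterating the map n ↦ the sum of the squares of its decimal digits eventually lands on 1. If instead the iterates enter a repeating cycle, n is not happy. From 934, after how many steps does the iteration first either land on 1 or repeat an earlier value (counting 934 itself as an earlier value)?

10

934 → 9² + 3² + 4² = 106
106 → 1² + 0² + 6² = 37
37 → 3² + 7² = 58
58 → 5² + 8² = 89
89 → 8² + 9² = 145
145 → 1² + 4² + 5² = 42
42 → 4² + 2² = 20
20 → 2² + 0² = 4
4 → 4² = 16
16 → 1² + 6² = 37  — 37 repeats.
That took 10 steps.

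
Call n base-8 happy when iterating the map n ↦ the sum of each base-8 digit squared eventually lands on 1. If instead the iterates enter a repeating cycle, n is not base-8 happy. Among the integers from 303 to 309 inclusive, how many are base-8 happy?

303: 303 → 90 → 14 → 37 → 41 → 26 → 13 → 26  (repeats 26)
304: 304 → 52 → 52  (repeats 52)
305: 305 → 53 → 61 → 74 → 6 → 36 → 32 → 16 → 4 → 16  (repeats 16)
306: 306 → 56 → 49 → 37 → 41 → 26 → 13 → 26  (repeats 26)
307: 307 → 61 → 74 → 6 → 36 → 32 → 16 → 4 → 16  (repeats 16)
308: 308 → 68 → 17 → 5 → 25 → 10 → 5  (repeats 5)
309: 309 → 77 → 27 → 18 → 8 → 1  (reaches 1)
base-8 happy: 309

1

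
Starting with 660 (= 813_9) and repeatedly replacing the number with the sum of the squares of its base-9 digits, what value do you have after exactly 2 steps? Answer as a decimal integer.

68

660 = (8,1,3)_9 → 74
74 = (8,2)_9 → 68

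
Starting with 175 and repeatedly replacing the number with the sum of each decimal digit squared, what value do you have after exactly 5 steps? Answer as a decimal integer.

37

175 → 1² + 7² + 5² = 1 + 49 + 25 = 75
75 → 7² + 5² = 49 + 25 = 74
74 → 7² + 4² = 49 + 16 = 65
65 → 6² + 5² = 36 + 25 = 61
61 → 6² + 1² = 36 + 1 = 37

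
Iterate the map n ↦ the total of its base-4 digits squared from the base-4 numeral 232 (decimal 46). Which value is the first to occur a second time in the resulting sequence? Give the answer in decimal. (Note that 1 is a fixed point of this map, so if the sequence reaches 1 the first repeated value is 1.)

1

46 = (2,3,2)_4 → 2² + 3² + 2² = 17
17 = (1,0,1)_4 → 1² + 0² + 1² = 2
2 = (2)_4 → 2² = 4
4 = (1,0)_4 → 1² + 0² = 1  — reached the fixed point 1.
1 → 1, so 1 is the first repeated value.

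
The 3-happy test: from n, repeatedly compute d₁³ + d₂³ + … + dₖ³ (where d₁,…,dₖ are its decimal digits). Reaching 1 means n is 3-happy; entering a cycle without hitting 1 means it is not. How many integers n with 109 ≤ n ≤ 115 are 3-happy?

1

109: 109 → 730 → 370 → 370  — not 3-happy
110: 110 → 2 → 8 → 512 → 134 → 92 → 737 → 713 → 371 → 371  — not 3-happy
111: 111 → 3 → 27 → 351 → 153 → 153  — not 3-happy
112: 112 → 10 → 1  — 3-happy
113: 113 → 29 → 737 → 713 → 371 → 371  — not 3-happy
114: 114 → 66 → 432 → 99 → 1458 → 702 → 351 → 153 → 153  — not 3-happy
115: 115 → 127 → 352 → 160 → 217 → 352  — not 3-happy
3-happy: 112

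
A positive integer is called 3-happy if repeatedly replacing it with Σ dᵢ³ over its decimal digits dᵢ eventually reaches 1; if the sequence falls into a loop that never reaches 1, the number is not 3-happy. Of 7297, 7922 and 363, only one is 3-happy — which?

7297

7297: 7297 → 1423 → 100 → 1  — reaches 1 (3-happy)
7922: 7922 → 1088 → 1025 → 134 → 92 → 737 → 713 → 371 → 371  — repeats 371 (not 3-happy)
363: 363 → 270 → 351 → 153 → 153  — repeats 153 (not 3-happy)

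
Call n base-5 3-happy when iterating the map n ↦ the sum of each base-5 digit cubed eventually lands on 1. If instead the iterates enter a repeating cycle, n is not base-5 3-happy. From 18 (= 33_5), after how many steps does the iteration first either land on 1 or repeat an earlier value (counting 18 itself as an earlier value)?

5

18 = (3,3)_5 → 3³ + 3³ = 27 + 27 = 54
54 = (2,0,4)_5 → 2³ + 0³ + 4³ = 8 + 0 + 64 = 72
72 = (2,4,2)_5 → 2³ + 4³ + 2³ = 8 + 64 + 8 = 80
80 = (3,1,0)_5 → 3³ + 1³ + 0³ = 27 + 1 + 0 = 28
28 = (1,0,3)_5 → 1³ + 0³ + 3³ = 1 + 0 + 27 = 28  — 28 repeats.
That took 5 steps.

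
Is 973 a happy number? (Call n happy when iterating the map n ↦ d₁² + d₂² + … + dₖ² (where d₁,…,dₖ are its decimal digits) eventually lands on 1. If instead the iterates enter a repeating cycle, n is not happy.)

happy

973 → 9² + 7² + 3² = 81 + 49 + 9 = 139
139 → 1² + 3² + 9² = 1 + 9 + 81 = 91
91 → 9² + 1² = 81 + 1 = 82
82 → 8² + 2² = 64 + 4 = 68
68 → 6² + 8² = 36 + 64 = 100
100 → 1² + 0² + 0² = 1 + 0 + 0 = 1  — reached 1.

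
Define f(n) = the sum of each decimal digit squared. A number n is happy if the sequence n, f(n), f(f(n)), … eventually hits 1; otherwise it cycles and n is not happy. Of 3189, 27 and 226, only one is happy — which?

3189: 3189 → 155 → 51 → 26 → 40 → 16 → 37 → 58 → 89 → 145 → 42 → 20 → 4 → 16  — repeats 16 (not happy)
27: 27 → 53 → 34 → 25 → 29 → 85 → 89 → 145 → 42 → 20 → 4 → 16 → 37 → 58 → 89  — repeats 89 (not happy)
226: 226 → 44 → 32 → 13 → 10 → 1  — reaches 1 (happy)

226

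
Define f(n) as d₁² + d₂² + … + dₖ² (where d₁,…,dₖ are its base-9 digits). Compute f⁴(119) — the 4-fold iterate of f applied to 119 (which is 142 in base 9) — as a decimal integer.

119 = (1,4,2)_9 → 1² + 4² + 2² = 21
21 = (2,3)_9 → 2² + 3² = 13
13 = (1,4)_9 → 1² + 4² = 17
17 = (1,8)_9 → 1² + 8² = 65

65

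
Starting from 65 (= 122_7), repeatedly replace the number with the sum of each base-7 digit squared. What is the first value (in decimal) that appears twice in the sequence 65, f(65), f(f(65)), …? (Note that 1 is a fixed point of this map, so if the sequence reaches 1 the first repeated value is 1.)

25

65 = (1,2,2)_7 → 1² + 2² + 2² = 1 + 4 + 4 = 9
9 = (1,2)_7 → 1² + 2² = 1 + 4 = 5
5 = (5)_7 → 5² = 25
25 = (3,4)_7 → 3² + 4² = 9 + 16 = 25  — 25 already appeared earlier.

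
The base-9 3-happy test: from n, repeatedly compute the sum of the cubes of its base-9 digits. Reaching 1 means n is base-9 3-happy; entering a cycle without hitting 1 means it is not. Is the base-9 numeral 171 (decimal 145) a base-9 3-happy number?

145 = (1,7,1)_9 → 1³ + 7³ + 1³ = 345
345 = (4,2,3)_9 → 4³ + 2³ + 3³ = 99
99 = (1,2,0)_9 → 1³ + 2³ + 0³ = 9
9 = (1,0)_9 → 1³ + 0³ = 1  — reached 1.

base-9 3-happy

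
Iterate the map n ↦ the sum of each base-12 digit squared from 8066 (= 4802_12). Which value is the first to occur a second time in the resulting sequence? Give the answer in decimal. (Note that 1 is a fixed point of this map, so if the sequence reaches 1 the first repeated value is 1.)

26

8066 = (4,8,0,2)_12 → 4² + 8² + 0² + 2² = 16 + 64 + 0 + 4 = 84
84 = (7,0)_12 → 7² + 0² = 49 + 0 = 49
49 = (4,1)_12 → 4² + 1² = 16 + 1 = 17
17 = (1,5)_12 → 1² + 5² = 1 + 25 = 26
26 = (2,2)_12 → 2² + 2² = 4 + 4 = 8
8 = (8)_12 → 8² = 64
64 = (5,4)_12 → 5² + 4² = 25 + 16 = 41
41 = (3,5)_12 → 3² + 5² = 9 + 25 = 34
34 = (2,10)_12 → 2² + 10² = 4 + 100 = 104
104 = (8,8)_12 → 8² + 8² = 64 + 64 = 128
128 = (10,8)_12 → 10² + 8² = 100 + 64 = 164
164 = (1,1,8)_12 → 1² + 1² + 8² = 1 + 1 + 64 = 66
66 = (5,6)_12 → 5² + 6² = 25 + 36 = 61
61 = (5,1)_12 → 5² + 1² = 25 + 1 = 26  — 26 already appeared earlier.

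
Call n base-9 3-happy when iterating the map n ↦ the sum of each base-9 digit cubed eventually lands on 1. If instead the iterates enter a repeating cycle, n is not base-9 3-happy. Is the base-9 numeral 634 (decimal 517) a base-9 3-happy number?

not base-9 3-happy

517 = (6,3,4)_9 → 6³ + 3³ + 4³ = 216 + 27 + 64 = 307
307 = (3,7,1)_9 → 3³ + 7³ + 1³ = 27 + 343 + 1 = 371
371 = (4,5,2)_9 → 4³ + 5³ + 2³ = 64 + 125 + 8 = 197
197 = (2,3,8)_9 → 2³ + 3³ + 8³ = 8 + 27 + 512 = 547
547 = (6,6,7)_9 → 6³ + 6³ + 7³ = 216 + 216 + 343 = 775
775 = (1,0,5,1)_9 → 1³ + 0³ + 5³ + 1³ = 1 + 0 + 125 + 1 = 127
127 = (1,5,1)_9 → 1³ + 5³ + 1³ = 1 + 125 + 1 = 127  — 127 already seen; the sequence cycles without reaching 1.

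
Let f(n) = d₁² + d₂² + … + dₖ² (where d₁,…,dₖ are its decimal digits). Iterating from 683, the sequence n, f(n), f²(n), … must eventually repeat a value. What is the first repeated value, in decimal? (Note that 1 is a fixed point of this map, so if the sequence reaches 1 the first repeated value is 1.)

1

683 → 6² + 8² + 3² = 109
109 → 1² + 0² + 9² = 82
82 → 8² + 2² = 68
68 → 6² + 8² = 100
100 → 1² + 0² + 0² = 1  — reached the fixed point 1.
1 → 1, so 1 is the first repeated value.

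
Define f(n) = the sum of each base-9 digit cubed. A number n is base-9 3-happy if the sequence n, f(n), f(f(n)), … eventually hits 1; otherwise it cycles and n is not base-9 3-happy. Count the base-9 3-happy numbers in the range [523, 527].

523: 523 → 281 → 99 → 9 → 1  — base-9 3-happy
524: 524 → 288 → 152 → 856 → 128 → 134 → 638 → 1198 → 470 → 476 → 980 → 540 → 432 → 152  — not base-9 3-happy
525: 525 → 307 → 371 → 197 → 547 → 775 → 127 → 127  — not base-9 3-happy
526: 526 → 344 → 80 → 1024 → 496 → 218 → 232 → 694 → 638 → 1198 → 470 → 476 → 980 → 540 → 432 → 152 → 856 → 128 → 134 → 638  — not base-9 3-happy
527: 527 → 405 → 125 → 577 → 345 → 99 → 9 → 1  — base-9 3-happy
base-9 3-happy: 523, 527

2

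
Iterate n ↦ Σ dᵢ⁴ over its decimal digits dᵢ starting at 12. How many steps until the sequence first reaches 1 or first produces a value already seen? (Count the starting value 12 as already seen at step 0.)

12 → 1⁴ + 2⁴ = 17
17 → 1⁴ + 7⁴ = 2402
2402 → 2⁴ + 4⁴ + 0⁴ + 2⁴ = 288
288 → 2⁴ + 8⁴ + 8⁴ = 8208
8208 → 8⁴ + 2⁴ + 0⁴ + 8⁴ = 8208  — 8208 repeats.
That took 5 steps.

5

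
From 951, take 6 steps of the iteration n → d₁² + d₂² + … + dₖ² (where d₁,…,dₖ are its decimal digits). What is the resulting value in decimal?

951 → 9² + 5² + 1² = 107
107 → 1² + 0² + 7² = 50
50 → 5² + 0² = 25
25 → 2² + 5² = 29
29 → 2² + 9² = 85
85 → 8² + 5² = 89

89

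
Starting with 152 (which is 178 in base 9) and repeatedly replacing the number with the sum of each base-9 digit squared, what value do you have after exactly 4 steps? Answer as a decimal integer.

152 = (1,7,8)_9 → 1² + 7² + 8² = 1 + 49 + 64 = 114
114 = (1,3,6)_9 → 1² + 3² + 6² = 1 + 9 + 36 = 46
46 = (5,1)_9 → 5² + 1² = 25 + 1 = 26
26 = (2,8)_9 → 2² + 8² = 4 + 64 = 68

68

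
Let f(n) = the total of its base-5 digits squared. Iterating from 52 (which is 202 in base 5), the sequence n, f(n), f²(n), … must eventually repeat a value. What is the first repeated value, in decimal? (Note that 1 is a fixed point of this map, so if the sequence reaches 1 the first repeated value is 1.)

52 = (2,0,2)_5 → 2² + 0² + 2² = 8
8 = (1,3)_5 → 1² + 3² = 10
10 = (2,0)_5 → 2² + 0² = 4
4 = (4)_5 → 4² = 16
16 = (3,1)_5 → 3² + 1² = 10  — 10 already appeared earlier.

10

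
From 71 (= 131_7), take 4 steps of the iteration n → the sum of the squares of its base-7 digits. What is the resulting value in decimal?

71 = (1,3,1)_7 → 1² + 3² + 1² = 1 + 9 + 1 = 11
11 = (1,4)_7 → 1² + 4² = 1 + 16 = 17
17 = (2,3)_7 → 2² + 3² = 4 + 9 = 13
13 = (1,6)_7 → 1² + 6² = 1 + 36 = 37

37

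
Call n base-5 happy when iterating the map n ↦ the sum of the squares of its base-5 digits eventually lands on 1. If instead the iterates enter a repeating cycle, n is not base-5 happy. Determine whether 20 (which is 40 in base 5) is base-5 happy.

20 = (4,0)_5 → 16
16 = (3,1)_5 → 10
10 = (2,0)_5 → 4
4 = (4)_5 → 16  — 16 already seen; the sequence cycles without reaching 1.

not base-5 happy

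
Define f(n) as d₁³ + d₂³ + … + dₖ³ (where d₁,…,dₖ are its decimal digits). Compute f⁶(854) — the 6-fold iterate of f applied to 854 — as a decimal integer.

854 → 8³ + 5³ + 4³ = 701
701 → 7³ + 0³ + 1³ = 344
344 → 3³ + 4³ + 4³ = 155
155 → 1³ + 5³ + 5³ = 251
251 → 2³ + 5³ + 1³ = 134
134 → 1³ + 3³ + 4³ = 92

92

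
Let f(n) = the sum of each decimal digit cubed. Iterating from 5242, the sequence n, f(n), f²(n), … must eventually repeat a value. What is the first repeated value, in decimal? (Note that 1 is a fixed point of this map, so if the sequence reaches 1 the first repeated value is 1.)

5242 → 205
205 → 133
133 → 55
55 → 250
250 → 133  — 133 already appeared earlier.

133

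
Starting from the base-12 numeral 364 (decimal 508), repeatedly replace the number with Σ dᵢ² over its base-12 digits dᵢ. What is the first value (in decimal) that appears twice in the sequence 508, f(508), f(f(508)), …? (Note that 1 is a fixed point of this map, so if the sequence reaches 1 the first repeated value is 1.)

508 = (3,6,4)_12 → 3² + 6² + 4² = 61
61 = (5,1)_12 → 5² + 1² = 26
26 = (2,2)_12 → 2² + 2² = 8
8 = (8)_12 → 8² = 64
64 = (5,4)_12 → 5² + 4² = 41
41 = (3,5)_12 → 3² + 5² = 34
34 = (2,10)_12 → 2² + 10² = 104
104 = (8,8)_12 → 8² + 8² = 128
128 = (10,8)_12 → 10² + 8² = 164
164 = (1,1,8)_12 → 1² + 1² + 8² = 66
66 = (5,6)_12 → 5² + 6² = 61  — 61 already appeared earlier.

61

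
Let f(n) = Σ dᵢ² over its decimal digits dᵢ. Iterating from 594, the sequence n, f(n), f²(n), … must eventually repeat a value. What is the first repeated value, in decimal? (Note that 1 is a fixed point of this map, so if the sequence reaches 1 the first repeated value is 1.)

594 → 122
122 → 9
9 → 81
81 → 65
65 → 61
61 → 37
37 → 58
58 → 89
89 → 145
145 → 42
42 → 20
20 → 4
4 → 16
16 → 37  — 37 already appeared earlier.

37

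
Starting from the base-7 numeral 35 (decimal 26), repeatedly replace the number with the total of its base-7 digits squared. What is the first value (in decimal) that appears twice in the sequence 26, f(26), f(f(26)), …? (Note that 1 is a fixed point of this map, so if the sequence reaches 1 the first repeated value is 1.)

10

26 = (3,5)_7 → 3² + 5² = 34
34 = (4,6)_7 → 4² + 6² = 52
52 = (1,0,3)_7 → 1² + 0² + 3² = 10
10 = (1,3)_7 → 1² + 3² = 10  — 10 already appeared earlier.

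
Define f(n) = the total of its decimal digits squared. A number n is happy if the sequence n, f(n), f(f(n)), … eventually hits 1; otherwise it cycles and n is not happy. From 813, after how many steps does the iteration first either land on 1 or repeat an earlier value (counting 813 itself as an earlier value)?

12

813 → 8² + 1² + 3² = 74
74 → 7² + 4² = 65
65 → 6² + 5² = 61
61 → 6² + 1² = 37
37 → 3² + 7² = 58
58 → 5² + 8² = 89
89 → 8² + 9² = 145
145 → 1² + 4² + 5² = 42
42 → 4² + 2² = 20
20 → 2² + 0² = 4
4 → 4² = 16
16 → 1² + 6² = 37  — 37 repeats.
That took 12 steps.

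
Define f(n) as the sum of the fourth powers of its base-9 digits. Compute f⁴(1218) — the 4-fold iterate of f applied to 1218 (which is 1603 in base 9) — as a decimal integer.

1394

1218 = (1,6,0,3)_9 → 1⁴ + 6⁴ + 0⁴ + 3⁴ = 1 + 1296 + 0 + 81 = 1378
1378 = (1,8,0,1)_9 → 1⁴ + 8⁴ + 0⁴ + 1⁴ = 1 + 4096 + 0 + 1 = 4098
4098 = (5,5,5,3)_9 → 5⁴ + 5⁴ + 5⁴ + 3⁴ = 625 + 625 + 625 + 81 = 1956
1956 = (2,6,1,3)_9 → 2⁴ + 6⁴ + 1⁴ + 3⁴ = 16 + 1296 + 1 + 81 = 1394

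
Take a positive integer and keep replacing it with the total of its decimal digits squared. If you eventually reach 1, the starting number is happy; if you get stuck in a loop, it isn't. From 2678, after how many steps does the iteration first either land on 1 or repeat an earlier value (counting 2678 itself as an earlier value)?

2678 → 2² + 6² + 7² + 8² = 153
153 → 1² + 5² + 3² = 35
35 → 3² + 5² = 34
34 → 3² + 4² = 25
25 → 2² + 5² = 29
29 → 2² + 9² = 85
85 → 8² + 5² = 89
89 → 8² + 9² = 145
145 → 1² + 4² + 5² = 42
42 → 4² + 2² = 20
20 → 2² + 0² = 4
4 → 4² = 16
16 → 1² + 6² = 37
37 → 3² + 7² = 58
58 → 5² + 8² = 89  — 89 repeats.
That took 15 steps.

15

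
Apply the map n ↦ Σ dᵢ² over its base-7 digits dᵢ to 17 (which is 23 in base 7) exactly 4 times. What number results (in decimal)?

17

17 = (2,3)_7 → 2² + 3² = 13
13 = (1,6)_7 → 1² + 6² = 37
37 = (5,2)_7 → 5² + 2² = 29
29 = (4,1)_7 → 4² + 1² = 17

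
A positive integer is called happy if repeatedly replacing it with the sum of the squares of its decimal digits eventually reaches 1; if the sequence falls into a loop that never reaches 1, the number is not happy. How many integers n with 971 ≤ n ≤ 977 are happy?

971: 971 → 131 → 11 → 2 → 4 → 16 → 37 → 58 → 89 → 145 → 42 → 20 → 4  — not happy
972: 972 → 134 → 26 → 40 → 16 → 37 → 58 → 89 → 145 → 42 → 20 → 4 → 16  — not happy
973: 973 → 139 → 91 → 82 → 68 → 100 → 1  — happy
974: 974 → 146 → 53 → 34 → 25 → 29 → 85 → 89 → 145 → 42 → 20 → 4 → 16 → 37 → 58 → 89  — not happy
975: 975 → 155 → 51 → 26 → 40 → 16 → 37 → 58 → 89 → 145 → 42 → 20 → 4 → 16  — not happy
976: 976 → 166 → 73 → 58 → 89 → 145 → 42 → 20 → 4 → 16 → 37 → 58  — not happy
977: 977 → 179 → 131 → 11 → 2 → 4 → 16 → 37 → 58 → 89 → 145 → 42 → 20 → 4  — not happy
happy: 973

1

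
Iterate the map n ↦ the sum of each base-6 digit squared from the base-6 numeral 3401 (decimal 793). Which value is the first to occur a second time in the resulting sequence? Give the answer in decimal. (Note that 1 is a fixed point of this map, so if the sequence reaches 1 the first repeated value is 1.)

793 = (3,4,0,1)_6 → 3² + 4² + 0² + 1² = 9 + 16 + 0 + 1 = 26
26 = (4,2)_6 → 4² + 2² = 16 + 4 = 20
20 = (3,2)_6 → 3² + 2² = 9 + 4 = 13
13 = (2,1)_6 → 2² + 1² = 4 + 1 = 5
5 = (5)_6 → 5² = 25
25 = (4,1)_6 → 4² + 1² = 16 + 1 = 17
17 = (2,5)_6 → 2² + 5² = 4 + 25 = 29
29 = (4,5)_6 → 4² + 5² = 16 + 25 = 41
41 = (1,0,5)_6 → 1² + 0² + 5² = 1 + 0 + 25 = 26  — 26 already appeared earlier.

26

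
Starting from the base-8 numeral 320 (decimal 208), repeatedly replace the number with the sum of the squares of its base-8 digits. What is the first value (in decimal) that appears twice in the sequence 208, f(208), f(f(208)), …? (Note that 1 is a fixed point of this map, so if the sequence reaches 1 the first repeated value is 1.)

208 = (3,2,0)_8 → 13
13 = (1,5)_8 → 26
26 = (3,2)_8 → 13  — 13 already appeared earlier.

13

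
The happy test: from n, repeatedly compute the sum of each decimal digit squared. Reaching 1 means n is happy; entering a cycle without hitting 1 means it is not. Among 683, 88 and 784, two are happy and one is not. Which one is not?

683: 683 → 109 → 82 → 68 → 100 → 1  — reaches 1 (happy)
88: 88 → 128 → 69 → 117 → 51 → 26 → 40 → 16 → 37 → 58 → 89 → 145 → 42 → 20 → 4 → 16  — repeats 16 (not happy)
784: 784 → 129 → 86 → 100 → 1  — reaches 1 (happy)

88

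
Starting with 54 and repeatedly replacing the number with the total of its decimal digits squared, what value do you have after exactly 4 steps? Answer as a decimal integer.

25

54 → 5² + 4² = 25 + 16 = 41
41 → 4² + 1² = 16 + 1 = 17
17 → 1² + 7² = 1 + 49 = 50
50 → 5² + 0² = 25 + 0 = 25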